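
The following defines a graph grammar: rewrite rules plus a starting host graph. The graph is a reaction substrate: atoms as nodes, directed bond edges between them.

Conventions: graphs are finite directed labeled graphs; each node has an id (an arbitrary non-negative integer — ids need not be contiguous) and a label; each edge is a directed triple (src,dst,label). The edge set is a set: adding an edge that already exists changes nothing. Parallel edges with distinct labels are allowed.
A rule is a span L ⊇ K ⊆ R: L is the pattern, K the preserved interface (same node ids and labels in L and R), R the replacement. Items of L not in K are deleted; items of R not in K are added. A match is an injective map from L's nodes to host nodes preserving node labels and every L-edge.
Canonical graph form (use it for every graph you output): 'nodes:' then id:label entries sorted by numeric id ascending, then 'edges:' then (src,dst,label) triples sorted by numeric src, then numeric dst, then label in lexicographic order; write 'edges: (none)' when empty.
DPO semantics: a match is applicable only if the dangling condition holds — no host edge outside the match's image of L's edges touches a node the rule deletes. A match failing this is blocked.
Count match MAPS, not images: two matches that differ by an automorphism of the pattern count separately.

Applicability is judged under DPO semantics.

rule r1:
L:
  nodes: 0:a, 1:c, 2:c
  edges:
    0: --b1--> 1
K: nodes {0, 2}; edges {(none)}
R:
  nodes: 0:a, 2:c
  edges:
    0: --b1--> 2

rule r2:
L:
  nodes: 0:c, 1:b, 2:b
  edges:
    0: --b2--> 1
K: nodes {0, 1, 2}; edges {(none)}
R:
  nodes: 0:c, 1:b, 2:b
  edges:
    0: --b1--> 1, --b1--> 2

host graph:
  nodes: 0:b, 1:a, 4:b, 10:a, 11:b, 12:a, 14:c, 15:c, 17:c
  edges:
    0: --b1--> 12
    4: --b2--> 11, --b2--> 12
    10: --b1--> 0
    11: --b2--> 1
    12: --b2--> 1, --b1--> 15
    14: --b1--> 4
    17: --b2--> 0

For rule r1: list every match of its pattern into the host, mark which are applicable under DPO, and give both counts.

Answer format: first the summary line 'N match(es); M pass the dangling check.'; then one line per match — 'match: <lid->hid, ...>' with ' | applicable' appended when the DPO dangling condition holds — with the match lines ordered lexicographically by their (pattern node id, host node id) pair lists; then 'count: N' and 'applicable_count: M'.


2 match(es); 2 pass the dangling check.
match: 0->12, 1->15, 2->14 | applicable
match: 0->12, 1->15, 2->17 | applicable
count: 2
applicable_count: 2


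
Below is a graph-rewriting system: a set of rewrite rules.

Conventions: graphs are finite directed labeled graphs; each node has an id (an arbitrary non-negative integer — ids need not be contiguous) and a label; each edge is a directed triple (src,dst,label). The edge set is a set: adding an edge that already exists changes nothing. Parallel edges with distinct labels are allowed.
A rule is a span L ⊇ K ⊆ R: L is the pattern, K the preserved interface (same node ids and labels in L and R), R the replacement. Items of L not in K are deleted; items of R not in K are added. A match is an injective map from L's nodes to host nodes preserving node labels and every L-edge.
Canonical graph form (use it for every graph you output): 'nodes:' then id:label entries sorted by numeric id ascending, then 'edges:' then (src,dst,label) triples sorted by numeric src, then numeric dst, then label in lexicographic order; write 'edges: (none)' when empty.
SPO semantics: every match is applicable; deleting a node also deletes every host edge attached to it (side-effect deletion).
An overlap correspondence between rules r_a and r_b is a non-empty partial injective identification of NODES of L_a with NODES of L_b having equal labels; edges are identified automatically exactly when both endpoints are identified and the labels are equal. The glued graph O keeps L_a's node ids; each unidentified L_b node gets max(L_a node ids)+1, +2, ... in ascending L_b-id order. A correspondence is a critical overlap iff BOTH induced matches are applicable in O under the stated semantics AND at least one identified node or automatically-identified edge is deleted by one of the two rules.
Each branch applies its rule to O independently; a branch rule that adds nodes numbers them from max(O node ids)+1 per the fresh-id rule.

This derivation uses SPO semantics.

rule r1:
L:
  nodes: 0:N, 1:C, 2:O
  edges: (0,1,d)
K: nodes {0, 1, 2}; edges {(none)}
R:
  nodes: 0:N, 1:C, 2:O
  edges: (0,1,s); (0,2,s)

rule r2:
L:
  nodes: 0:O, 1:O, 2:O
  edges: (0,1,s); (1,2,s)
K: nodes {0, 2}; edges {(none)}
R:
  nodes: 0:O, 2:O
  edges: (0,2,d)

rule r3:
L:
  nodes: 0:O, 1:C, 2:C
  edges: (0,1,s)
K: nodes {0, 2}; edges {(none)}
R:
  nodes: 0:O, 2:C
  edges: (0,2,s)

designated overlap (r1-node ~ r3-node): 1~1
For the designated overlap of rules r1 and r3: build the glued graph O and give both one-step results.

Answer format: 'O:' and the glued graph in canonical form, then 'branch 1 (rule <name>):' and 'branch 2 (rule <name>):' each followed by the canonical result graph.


O:
nodes: 0:N, 1:C, 2:O, 3:O, 4:C
edges: (0,1,d); (3,1,s)
branch 1 (rule r1):
nodes: 0:N, 1:C, 2:O, 3:O, 4:C
edges: (0,1,s); (0,2,s); (3,1,s)
branch 2 (rule r3):
nodes: 0:N, 2:O, 3:O, 4:C
edges: (3,4,s)


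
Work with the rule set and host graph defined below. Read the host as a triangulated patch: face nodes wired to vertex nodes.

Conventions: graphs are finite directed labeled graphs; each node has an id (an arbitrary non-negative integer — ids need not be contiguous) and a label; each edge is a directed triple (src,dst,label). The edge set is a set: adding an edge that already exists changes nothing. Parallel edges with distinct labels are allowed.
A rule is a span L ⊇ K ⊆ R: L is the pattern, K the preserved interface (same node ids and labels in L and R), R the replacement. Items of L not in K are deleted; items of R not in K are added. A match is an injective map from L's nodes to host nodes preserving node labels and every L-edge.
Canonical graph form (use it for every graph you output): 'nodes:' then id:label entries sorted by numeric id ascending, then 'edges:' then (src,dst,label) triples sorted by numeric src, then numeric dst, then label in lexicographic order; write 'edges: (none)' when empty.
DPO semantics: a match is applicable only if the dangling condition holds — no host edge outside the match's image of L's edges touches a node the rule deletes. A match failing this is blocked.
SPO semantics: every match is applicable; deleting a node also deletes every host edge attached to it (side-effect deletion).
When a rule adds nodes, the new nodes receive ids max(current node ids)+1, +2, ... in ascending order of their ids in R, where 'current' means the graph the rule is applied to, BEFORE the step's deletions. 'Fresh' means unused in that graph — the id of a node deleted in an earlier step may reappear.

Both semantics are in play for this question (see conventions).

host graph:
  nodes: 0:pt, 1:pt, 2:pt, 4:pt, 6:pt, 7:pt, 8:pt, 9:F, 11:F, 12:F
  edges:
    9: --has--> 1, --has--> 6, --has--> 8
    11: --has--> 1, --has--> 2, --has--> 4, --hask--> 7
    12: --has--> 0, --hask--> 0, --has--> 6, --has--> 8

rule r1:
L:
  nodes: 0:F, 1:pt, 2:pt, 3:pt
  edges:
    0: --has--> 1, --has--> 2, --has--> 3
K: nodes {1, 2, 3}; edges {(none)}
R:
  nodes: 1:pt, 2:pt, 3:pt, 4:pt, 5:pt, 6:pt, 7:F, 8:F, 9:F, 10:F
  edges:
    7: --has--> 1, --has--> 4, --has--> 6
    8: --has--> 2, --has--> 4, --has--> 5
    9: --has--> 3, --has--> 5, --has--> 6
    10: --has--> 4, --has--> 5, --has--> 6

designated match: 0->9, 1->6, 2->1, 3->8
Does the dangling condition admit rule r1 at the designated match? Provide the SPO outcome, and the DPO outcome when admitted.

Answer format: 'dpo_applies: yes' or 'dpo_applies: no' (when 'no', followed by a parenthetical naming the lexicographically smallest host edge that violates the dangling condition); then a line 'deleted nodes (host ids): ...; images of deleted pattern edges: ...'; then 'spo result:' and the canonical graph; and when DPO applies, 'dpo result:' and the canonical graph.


dpo_applies: yes
deleted nodes (host ids): 9; images of deleted pattern edges: (9,1,has); (9,6,has); (9,8,has)
spo result:
nodes: 0:pt, 1:pt, 2:pt, 4:pt, 6:pt, 7:pt, 8:pt, 11:F, 12:F, 13:pt, 14:pt, 15:pt, 16:F, 17:F, 18:F, 19:F
edges: (11,1,has); (11,2,has); (11,4,has); (11,7,hask); (12,0,has); (12,0,hask); (12,6,has); (12,8,has); (16,6,has); (16,13,has); (16,15,has); (17,1,has); (17,13,has); (17,14,has); (18,8,has); (18,14,has); (18,15,has); (19,13,has); (19,14,has); (19,15,has)
dpo result:
nodes: 0:pt, 1:pt, 2:pt, 4:pt, 6:pt, 7:pt, 8:pt, 11:F, 12:F, 13:pt, 14:pt, 15:pt, 16:F, 17:F, 18:F, 19:F
edges: (11,1,has); (11,2,has); (11,4,has); (11,7,hask); (12,0,has); (12,0,hask); (12,6,has); (12,8,has); (16,6,has); (16,13,has); (16,15,has); (17,1,has); (17,13,has); (17,14,has); (18,8,has); (18,14,has); (18,15,has); (19,13,has); (19,14,has); (19,15,has)


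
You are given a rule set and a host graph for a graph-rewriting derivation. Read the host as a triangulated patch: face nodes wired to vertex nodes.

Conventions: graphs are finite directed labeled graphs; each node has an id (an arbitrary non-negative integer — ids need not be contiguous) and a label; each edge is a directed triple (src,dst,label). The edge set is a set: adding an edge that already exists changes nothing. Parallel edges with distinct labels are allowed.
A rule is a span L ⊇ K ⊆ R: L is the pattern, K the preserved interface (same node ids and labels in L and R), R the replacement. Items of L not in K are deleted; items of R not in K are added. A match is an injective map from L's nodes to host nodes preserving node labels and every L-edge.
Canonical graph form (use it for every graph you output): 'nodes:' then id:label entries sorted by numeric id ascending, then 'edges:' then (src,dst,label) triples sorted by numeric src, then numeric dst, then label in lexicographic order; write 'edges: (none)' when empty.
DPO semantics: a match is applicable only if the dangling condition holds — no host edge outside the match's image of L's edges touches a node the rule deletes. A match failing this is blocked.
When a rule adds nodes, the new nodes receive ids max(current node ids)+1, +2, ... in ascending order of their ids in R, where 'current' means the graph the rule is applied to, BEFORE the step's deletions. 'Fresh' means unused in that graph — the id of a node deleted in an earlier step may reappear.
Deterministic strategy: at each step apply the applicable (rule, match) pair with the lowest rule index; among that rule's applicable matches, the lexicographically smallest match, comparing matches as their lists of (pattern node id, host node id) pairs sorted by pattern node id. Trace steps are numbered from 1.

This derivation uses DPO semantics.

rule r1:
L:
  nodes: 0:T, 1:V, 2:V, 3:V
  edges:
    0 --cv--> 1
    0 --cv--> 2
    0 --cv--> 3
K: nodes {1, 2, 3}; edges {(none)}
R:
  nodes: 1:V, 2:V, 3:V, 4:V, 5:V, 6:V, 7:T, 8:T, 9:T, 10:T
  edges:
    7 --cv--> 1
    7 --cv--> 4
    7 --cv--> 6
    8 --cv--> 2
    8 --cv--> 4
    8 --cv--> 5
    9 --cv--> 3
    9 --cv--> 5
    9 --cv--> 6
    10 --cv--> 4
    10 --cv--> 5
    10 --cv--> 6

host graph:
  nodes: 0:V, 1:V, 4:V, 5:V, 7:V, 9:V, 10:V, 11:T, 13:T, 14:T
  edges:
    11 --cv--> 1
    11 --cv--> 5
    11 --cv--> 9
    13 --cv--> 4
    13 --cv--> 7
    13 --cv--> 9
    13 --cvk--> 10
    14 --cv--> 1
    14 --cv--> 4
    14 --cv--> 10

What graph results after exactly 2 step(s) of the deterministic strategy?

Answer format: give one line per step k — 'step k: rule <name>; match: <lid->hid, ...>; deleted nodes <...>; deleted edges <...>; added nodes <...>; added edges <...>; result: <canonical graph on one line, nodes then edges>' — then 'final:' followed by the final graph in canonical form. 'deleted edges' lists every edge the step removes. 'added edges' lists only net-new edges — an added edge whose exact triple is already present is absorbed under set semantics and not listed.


step 1: rule r1; match: 0->11, 1->1, 2->5, 3->9; deleted nodes 11; deleted edges (11,1,cv); (11,5,cv); (11,9,cv); added nodes 15, 16, 17, 18, 19, 20, 21; added edges (18,1,cv); (18,15,cv); (18,17,cv); (19,5,cv); (19,15,cv); (19,16,cv); (20,9,cv); (20,16,cv); (20,17,cv); (21,15,cv); (21,16,cv); (21,17,cv); result: nodes: 0:V, 1:V, 4:V, 5:V, 7:V, 9:V, 10:V, 13:T, 14:T, 15:V, 16:V, 17:V, 18:T, 19:T, 20:T, 21:T edges: (13,4,cv); (13,7,cv); (13,9,cv); (13,10,cvk); (14,1,cv); (14,4,cv); (14,10,cv); (18,1,cv); (18,15,cv); (18,17,cv); (19,5,cv); (19,15,cv); (19,16,cv); (20,9,cv); (20,16,cv); (20,17,cv); (21,15,cv); (21,16,cv); (21,17,cv)
step 2: rule r1; match: 0->14, 1->1, 2->4, 3->10; deleted nodes 14; deleted edges (14,1,cv); (14,4,cv); (14,10,cv); added nodes 22, 23, 24, 25, 26, 27, 28; added edges (25,1,cv); (25,22,cv); (25,24,cv); (26,4,cv); (26,22,cv); (26,23,cv); (27,10,cv); (27,23,cv); (27,24,cv); (28,22,cv); (28,23,cv); (28,24,cv); result: nodes: 0:V, 1:V, 4:V, 5:V, 7:V, 9:V, 10:V, 13:T, 15:V, 16:V, 17:V, 18:T, 19:T, 20:T, 21:T, 22:V, 23:V, 24:V, 25:T, 26:T, 27:T, 28:T edges: (13,4,cv); (13,7,cv); (13,9,cv); (13,10,cvk); (18,1,cv); (18,15,cv); (18,17,cv); (19,5,cv); (19,15,cv); (19,16,cv); (20,9,cv); (20,16,cv); (20,17,cv); (21,15,cv); (21,16,cv); (21,17,cv); (25,1,cv); (25,22,cv); (25,24,cv); (26,4,cv); (26,22,cv); (26,23,cv); (27,10,cv); (27,23,cv); (27,24,cv); (28,22,cv); (28,23,cv); (28,24,cv)
final:
nodes: 0:V, 1:V, 4:V, 5:V, 7:V, 9:V, 10:V, 13:T, 15:V, 16:V, 17:V, 18:T, 19:T, 20:T, 21:T, 22:V, 23:V, 24:V, 25:T, 26:T, 27:T, 28:T
edges: (13,4,cv); (13,7,cv); (13,9,cv); (13,10,cvk); (18,1,cv); (18,15,cv); (18,17,cv); (19,5,cv); (19,15,cv); (19,16,cv); (20,9,cv); (20,16,cv); (20,17,cv); (21,15,cv); (21,16,cv); (21,17,cv); (25,1,cv); (25,22,cv); (25,24,cv); (26,4,cv); (26,22,cv); (26,23,cv); (27,10,cv); (27,23,cv); (27,24,cv); (28,22,cv); (28,23,cv); (28,24,cv)


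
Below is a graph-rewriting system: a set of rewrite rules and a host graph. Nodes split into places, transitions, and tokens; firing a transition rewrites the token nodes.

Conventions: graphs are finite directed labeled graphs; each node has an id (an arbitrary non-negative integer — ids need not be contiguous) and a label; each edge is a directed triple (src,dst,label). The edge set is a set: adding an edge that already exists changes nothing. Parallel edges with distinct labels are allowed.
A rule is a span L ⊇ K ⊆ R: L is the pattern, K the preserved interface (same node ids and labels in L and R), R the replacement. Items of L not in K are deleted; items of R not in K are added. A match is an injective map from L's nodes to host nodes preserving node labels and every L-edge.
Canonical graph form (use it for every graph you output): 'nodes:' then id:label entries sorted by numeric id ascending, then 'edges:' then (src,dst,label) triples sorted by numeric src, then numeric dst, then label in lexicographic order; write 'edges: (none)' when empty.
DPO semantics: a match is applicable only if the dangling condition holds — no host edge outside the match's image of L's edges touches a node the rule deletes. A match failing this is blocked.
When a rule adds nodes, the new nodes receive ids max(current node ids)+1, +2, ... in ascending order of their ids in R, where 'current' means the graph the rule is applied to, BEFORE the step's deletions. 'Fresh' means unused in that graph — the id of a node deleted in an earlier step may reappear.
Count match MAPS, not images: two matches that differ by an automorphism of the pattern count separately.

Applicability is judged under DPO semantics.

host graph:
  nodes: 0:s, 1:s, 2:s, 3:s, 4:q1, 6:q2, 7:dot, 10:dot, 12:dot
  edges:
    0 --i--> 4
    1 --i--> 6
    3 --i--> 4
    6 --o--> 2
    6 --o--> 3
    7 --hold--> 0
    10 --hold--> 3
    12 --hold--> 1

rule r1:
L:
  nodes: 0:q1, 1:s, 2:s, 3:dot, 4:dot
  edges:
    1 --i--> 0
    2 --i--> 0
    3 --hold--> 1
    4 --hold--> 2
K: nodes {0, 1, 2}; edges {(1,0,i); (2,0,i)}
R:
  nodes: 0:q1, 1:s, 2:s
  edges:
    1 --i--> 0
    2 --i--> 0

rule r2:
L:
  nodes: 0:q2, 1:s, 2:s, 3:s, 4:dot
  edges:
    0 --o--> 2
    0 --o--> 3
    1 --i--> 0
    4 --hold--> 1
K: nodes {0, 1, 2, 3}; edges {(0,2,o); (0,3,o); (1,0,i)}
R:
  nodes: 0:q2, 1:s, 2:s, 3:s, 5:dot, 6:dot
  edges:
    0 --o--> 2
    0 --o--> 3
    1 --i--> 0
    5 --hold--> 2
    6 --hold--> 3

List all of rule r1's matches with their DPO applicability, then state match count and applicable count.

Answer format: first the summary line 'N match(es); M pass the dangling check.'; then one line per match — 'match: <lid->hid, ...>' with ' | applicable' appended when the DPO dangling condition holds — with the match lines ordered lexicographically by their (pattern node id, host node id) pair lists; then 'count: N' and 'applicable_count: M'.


2 match(es); 2 pass the dangling check.
match: 0->4, 1->0, 2->3, 3->7, 4->10 | applicable
match: 0->4, 1->3, 2->0, 3->10, 4->7 | applicable
count: 2
applicable_count: 2


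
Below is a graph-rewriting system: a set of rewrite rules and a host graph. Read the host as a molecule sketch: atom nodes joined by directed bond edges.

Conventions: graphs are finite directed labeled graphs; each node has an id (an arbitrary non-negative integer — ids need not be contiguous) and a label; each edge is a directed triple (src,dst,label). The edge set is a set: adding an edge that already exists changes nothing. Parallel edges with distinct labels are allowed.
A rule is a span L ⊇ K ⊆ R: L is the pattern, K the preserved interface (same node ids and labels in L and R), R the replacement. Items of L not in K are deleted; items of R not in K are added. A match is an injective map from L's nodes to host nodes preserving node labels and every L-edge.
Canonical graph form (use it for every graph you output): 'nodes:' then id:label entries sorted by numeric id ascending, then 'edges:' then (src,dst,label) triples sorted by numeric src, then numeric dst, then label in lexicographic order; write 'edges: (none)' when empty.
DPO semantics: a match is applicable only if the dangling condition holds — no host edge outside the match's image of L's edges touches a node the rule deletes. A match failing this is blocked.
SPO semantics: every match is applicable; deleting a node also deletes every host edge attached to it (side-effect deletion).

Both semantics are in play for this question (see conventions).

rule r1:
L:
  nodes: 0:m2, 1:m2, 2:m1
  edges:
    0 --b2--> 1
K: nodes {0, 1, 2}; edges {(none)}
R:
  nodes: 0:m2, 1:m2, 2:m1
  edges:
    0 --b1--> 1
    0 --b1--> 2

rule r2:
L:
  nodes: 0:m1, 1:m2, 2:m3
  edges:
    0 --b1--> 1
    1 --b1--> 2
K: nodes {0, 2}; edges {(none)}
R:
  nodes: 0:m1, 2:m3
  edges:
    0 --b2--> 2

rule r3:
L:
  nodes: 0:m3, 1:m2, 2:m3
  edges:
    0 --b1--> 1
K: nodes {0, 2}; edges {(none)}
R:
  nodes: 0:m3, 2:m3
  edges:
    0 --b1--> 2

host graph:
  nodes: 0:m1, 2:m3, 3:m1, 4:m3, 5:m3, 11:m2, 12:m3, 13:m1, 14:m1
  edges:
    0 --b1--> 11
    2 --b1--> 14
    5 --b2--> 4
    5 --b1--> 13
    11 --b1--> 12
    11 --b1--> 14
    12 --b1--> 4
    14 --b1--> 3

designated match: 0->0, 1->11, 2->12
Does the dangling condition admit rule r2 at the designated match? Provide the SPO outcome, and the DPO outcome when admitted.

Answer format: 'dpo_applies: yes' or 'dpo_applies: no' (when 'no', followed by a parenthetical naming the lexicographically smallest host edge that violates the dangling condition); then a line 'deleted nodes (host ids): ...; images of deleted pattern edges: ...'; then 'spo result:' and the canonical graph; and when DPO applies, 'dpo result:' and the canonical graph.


dpo_applies: no
(the rule deletes node 11, which keeps host edge (11,14,b1) outside the match image — the dangling condition fails, DPO blocks; SPO proceeds and side-deletes such edges)
deleted nodes (host ids): 11; images of deleted pattern edges: (0,11,b1); (11,12,b1)
spo result:
nodes: 0:m1, 2:m3, 3:m1, 4:m3, 5:m3, 12:m3, 13:m1, 14:m1
edges: (0,12,b2); (2,14,b1); (5,4,b2); (5,13,b1); (12,4,b1); (14,3,b1)


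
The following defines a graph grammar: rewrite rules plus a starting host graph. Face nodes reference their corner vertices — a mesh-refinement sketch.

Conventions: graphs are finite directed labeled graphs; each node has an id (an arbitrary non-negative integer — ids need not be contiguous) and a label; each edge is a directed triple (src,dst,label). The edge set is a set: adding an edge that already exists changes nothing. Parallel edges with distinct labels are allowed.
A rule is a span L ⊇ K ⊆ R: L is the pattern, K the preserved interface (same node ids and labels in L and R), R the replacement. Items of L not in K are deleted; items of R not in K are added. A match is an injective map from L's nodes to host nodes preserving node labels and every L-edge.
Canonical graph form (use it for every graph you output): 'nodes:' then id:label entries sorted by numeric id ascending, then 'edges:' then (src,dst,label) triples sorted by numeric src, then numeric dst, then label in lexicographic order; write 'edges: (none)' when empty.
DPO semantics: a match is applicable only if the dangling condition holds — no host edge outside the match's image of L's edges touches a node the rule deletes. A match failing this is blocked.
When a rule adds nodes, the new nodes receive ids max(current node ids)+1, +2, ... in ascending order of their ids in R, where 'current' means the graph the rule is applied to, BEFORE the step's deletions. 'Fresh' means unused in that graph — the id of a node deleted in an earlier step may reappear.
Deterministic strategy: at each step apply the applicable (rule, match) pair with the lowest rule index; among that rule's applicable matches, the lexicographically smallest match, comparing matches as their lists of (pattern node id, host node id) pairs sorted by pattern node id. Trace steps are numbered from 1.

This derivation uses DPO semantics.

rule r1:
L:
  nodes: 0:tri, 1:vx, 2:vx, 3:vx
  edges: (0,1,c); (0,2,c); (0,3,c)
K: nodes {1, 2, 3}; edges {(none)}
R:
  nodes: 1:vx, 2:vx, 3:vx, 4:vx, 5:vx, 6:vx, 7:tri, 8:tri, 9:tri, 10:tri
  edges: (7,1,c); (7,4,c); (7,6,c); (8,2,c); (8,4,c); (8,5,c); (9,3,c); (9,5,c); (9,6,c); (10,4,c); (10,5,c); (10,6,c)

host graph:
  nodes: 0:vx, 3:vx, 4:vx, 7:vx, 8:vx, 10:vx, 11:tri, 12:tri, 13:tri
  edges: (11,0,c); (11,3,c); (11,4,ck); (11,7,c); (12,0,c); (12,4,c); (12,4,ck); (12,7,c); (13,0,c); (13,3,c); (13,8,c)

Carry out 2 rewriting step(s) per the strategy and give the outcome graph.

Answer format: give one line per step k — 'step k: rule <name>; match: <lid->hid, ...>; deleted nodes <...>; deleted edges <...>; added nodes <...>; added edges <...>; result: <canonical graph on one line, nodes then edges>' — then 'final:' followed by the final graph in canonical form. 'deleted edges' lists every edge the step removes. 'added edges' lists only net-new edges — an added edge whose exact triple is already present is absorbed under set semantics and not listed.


step 1: rule r1; match: 0->13, 1->0, 2->3, 3->8; deleted nodes 13; deleted edges (13,0,c); (13,3,c); (13,8,c); added nodes 14, 15, 16, 17, 18, 19, 20; added edges (17,0,c); (17,14,c); (17,16,c); (18,3,c); (18,14,c); (18,15,c); (19,8,c); (19,15,c); (19,16,c); (20,14,c); (20,15,c); (20,16,c); result: nodes: 0:vx, 3:vx, 4:vx, 7:vx, 8:vx, 10:vx, 11:tri, 12:tri, 14:vx, 15:vx, 16:vx, 17:tri, 18:tri, 19:tri, 20:tri edges: (11,0,c); (11,3,c); (11,4,ck); (11,7,c); (12,0,c); (12,4,c); (12,4,ck); (12,7,c); (17,0,c); (17,14,c); (17,16,c); (18,3,c); (18,14,c); (18,15,c); (19,8,c); (19,15,c); (19,16,c); (20,14,c); (20,15,c); (20,16,c)
step 2: rule r1; match: 0->17, 1->0, 2->14, 3->16; deleted nodes 17; deleted edges (17,0,c); (17,14,c); (17,16,c); added nodes 21, 22, 23, 24, 25, 26, 27; added edges (24,0,c); (24,21,c); (24,23,c); (25,14,c); (25,21,c); (25,22,c); (26,16,c); (26,22,c); (26,23,c); (27,21,c); (27,22,c); (27,23,c); result: nodes: 0:vx, 3:vx, 4:vx, 7:vx, 8:vx, 10:vx, 11:tri, 12:tri, 14:vx, 15:vx, 16:vx, 18:tri, 19:tri, 20:tri, 21:vx, 22:vx, 23:vx, 24:tri, 25:tri, 26:tri, 27:tri edges: (11,0,c); (11,3,c); (11,4,ck); (11,7,c); (12,0,c); (12,4,c); (12,4,ck); (12,7,c); (18,3,c); (18,14,c); (18,15,c); (19,8,c); (19,15,c); (19,16,c); (20,14,c); (20,15,c); (20,16,c); (24,0,c); (24,21,c); (24,23,c); (25,14,c); (25,21,c); (25,22,c); (26,16,c); (26,22,c); (26,23,c); (27,21,c); (27,22,c); (27,23,c)
final:
nodes: 0:vx, 3:vx, 4:vx, 7:vx, 8:vx, 10:vx, 11:tri, 12:tri, 14:vx, 15:vx, 16:vx, 18:tri, 19:tri, 20:tri, 21:vx, 22:vx, 23:vx, 24:tri, 25:tri, 26:tri, 27:tri
edges: (11,0,c); (11,3,c); (11,4,ck); (11,7,c); (12,0,c); (12,4,c); (12,4,ck); (12,7,c); (18,3,c); (18,14,c); (18,15,c); (19,8,c); (19,15,c); (19,16,c); (20,14,c); (20,15,c); (20,16,c); (24,0,c); (24,21,c); (24,23,c); (25,14,c); (25,21,c); (25,22,c); (26,16,c); (26,22,c); (26,23,c); (27,21,c); (27,22,c); (27,23,c)


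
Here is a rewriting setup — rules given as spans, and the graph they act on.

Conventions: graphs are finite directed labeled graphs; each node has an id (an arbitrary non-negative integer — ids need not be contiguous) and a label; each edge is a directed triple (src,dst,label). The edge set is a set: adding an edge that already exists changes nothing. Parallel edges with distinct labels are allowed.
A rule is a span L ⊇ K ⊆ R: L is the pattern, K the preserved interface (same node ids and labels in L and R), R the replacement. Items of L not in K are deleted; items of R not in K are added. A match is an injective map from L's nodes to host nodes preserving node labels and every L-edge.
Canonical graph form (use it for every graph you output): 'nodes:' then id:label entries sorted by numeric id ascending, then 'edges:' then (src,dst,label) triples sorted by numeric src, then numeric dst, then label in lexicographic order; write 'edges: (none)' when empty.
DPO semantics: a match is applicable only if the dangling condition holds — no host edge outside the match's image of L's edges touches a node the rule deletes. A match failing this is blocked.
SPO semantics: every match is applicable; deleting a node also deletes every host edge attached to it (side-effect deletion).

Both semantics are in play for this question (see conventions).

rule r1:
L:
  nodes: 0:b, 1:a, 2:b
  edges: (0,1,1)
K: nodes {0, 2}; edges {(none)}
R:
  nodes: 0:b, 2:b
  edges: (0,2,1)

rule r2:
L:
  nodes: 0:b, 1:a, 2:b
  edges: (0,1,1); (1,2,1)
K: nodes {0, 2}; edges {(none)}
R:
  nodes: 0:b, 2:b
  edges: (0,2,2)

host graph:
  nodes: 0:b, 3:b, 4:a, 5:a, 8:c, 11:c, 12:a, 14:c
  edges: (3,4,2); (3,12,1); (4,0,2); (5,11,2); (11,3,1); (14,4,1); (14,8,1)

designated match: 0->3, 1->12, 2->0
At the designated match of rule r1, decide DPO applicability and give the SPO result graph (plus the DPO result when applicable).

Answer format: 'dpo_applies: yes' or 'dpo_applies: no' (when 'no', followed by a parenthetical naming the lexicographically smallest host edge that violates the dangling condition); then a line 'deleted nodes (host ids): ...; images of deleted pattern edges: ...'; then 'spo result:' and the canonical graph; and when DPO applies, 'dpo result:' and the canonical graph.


dpo_applies: yes
deleted nodes (host ids): 12; images of deleted pattern edges: (3,12,1)
spo result:
nodes: 0:b, 3:b, 4:a, 5:a, 8:c, 11:c, 14:c
edges: (3,0,1); (3,4,2); (4,0,2); (5,11,2); (11,3,1); (14,4,1); (14,8,1)
dpo result:
nodes: 0:b, 3:b, 4:a, 5:a, 8:c, 11:c, 14:c
edges: (3,0,1); (3,4,2); (4,0,2); (5,11,2); (11,3,1); (14,4,1); (14,8,1)


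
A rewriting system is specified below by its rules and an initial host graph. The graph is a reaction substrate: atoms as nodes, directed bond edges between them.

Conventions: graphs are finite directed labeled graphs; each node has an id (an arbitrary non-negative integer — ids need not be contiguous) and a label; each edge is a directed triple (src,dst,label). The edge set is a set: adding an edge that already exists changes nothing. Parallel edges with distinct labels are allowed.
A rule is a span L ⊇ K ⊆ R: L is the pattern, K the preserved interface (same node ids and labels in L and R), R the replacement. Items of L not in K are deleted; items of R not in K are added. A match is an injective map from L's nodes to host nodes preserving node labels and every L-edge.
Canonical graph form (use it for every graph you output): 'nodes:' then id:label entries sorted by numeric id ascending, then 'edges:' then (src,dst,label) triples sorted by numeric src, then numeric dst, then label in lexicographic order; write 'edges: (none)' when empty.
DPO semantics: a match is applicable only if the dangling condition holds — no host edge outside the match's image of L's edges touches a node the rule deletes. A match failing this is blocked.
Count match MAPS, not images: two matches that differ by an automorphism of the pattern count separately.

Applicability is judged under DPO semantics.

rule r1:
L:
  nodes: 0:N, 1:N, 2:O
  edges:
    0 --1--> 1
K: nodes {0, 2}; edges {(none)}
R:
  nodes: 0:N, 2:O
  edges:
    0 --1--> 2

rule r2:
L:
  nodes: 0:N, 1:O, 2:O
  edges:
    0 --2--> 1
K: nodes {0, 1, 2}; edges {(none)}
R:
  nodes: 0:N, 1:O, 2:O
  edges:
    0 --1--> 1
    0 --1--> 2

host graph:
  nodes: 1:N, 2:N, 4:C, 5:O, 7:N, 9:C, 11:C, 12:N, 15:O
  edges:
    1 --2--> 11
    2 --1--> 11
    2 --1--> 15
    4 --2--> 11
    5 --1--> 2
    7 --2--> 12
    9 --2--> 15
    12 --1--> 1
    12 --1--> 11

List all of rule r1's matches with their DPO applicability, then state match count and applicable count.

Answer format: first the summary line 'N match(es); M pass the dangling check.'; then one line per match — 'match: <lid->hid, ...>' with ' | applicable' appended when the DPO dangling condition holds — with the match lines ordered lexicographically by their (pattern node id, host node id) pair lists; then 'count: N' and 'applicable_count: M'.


2 match(es); 0 pass the dangling check.
match: 0->12, 1->1, 2->5
match: 0->12, 1->1, 2->15
count: 2
applicable_count: 0


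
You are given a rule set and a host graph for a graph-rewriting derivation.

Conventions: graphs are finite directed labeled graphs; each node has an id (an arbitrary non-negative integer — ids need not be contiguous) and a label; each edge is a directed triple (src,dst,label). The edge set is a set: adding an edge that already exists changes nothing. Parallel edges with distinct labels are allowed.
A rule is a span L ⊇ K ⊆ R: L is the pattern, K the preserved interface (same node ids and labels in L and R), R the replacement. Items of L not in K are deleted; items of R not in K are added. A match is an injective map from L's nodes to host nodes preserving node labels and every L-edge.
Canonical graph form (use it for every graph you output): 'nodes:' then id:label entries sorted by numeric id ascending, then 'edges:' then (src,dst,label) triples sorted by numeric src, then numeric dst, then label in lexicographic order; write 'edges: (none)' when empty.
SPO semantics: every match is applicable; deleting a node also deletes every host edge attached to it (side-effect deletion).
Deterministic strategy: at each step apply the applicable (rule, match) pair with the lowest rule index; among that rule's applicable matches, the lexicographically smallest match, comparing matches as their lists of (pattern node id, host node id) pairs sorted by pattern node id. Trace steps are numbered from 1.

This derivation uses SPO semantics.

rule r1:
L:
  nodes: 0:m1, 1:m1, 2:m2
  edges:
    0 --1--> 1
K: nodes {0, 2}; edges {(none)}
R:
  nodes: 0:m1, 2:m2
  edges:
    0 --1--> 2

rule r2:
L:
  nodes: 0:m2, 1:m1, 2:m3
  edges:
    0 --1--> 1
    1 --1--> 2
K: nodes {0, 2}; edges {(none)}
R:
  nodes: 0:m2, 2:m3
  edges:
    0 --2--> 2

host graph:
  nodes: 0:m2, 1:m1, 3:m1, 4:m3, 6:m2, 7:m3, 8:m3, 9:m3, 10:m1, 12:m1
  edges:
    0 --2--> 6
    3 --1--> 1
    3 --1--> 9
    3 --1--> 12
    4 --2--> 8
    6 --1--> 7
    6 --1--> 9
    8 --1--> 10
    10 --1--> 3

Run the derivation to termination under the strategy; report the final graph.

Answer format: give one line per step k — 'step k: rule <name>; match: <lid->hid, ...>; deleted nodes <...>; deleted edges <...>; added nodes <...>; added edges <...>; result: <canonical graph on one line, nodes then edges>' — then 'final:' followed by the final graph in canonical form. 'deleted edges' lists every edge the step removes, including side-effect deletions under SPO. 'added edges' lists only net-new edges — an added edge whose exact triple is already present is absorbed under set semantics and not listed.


step 1: rule r1; match: 0->3, 1->1, 2->0; deleted nodes 1; deleted edges (3,1,1); added nodes (none); added edges (3,0,1); result: nodes: 0:m2, 3:m1, 4:m3, 6:m2, 7:m3, 8:m3, 9:m3, 10:m1, 12:m1 edges: (0,6,2); (3,0,1); (3,9,1); (3,12,1); (4,8,2); (6,7,1); (6,9,1); (8,10,1); (10,3,1)
step 2: rule r1; match: 0->3, 1->12, 2->0; deleted nodes 12; deleted edges (3,12,1); added nodes (none); added edges (none); result: nodes: 0:m2, 3:m1, 4:m3, 6:m2, 7:m3, 8:m3, 9:m3, 10:m1 edges: (0,6,2); (3,0,1); (3,9,1); (4,8,2); (6,7,1); (6,9,1); (8,10,1); (10,3,1)
step 3: rule r1; match: 0->10, 1->3, 2->0; deleted nodes 3; deleted edges (3,0,1); (3,9,1); (10,3,1); added nodes (none); added edges (10,0,1); result: nodes: 0:m2, 4:m3, 6:m2, 7:m3, 8:m3, 9:m3, 10:m1 edges: (0,6,2); (4,8,2); (6,7,1); (6,9,1); (8,10,1); (10,0,1)
final:
nodes: 0:m2, 4:m3, 6:m2, 7:m3, 8:m3, 9:m3, 10:m1
edges: (0,6,2); (4,8,2); (6,7,1); (6,9,1); (8,10,1); (10,0,1)


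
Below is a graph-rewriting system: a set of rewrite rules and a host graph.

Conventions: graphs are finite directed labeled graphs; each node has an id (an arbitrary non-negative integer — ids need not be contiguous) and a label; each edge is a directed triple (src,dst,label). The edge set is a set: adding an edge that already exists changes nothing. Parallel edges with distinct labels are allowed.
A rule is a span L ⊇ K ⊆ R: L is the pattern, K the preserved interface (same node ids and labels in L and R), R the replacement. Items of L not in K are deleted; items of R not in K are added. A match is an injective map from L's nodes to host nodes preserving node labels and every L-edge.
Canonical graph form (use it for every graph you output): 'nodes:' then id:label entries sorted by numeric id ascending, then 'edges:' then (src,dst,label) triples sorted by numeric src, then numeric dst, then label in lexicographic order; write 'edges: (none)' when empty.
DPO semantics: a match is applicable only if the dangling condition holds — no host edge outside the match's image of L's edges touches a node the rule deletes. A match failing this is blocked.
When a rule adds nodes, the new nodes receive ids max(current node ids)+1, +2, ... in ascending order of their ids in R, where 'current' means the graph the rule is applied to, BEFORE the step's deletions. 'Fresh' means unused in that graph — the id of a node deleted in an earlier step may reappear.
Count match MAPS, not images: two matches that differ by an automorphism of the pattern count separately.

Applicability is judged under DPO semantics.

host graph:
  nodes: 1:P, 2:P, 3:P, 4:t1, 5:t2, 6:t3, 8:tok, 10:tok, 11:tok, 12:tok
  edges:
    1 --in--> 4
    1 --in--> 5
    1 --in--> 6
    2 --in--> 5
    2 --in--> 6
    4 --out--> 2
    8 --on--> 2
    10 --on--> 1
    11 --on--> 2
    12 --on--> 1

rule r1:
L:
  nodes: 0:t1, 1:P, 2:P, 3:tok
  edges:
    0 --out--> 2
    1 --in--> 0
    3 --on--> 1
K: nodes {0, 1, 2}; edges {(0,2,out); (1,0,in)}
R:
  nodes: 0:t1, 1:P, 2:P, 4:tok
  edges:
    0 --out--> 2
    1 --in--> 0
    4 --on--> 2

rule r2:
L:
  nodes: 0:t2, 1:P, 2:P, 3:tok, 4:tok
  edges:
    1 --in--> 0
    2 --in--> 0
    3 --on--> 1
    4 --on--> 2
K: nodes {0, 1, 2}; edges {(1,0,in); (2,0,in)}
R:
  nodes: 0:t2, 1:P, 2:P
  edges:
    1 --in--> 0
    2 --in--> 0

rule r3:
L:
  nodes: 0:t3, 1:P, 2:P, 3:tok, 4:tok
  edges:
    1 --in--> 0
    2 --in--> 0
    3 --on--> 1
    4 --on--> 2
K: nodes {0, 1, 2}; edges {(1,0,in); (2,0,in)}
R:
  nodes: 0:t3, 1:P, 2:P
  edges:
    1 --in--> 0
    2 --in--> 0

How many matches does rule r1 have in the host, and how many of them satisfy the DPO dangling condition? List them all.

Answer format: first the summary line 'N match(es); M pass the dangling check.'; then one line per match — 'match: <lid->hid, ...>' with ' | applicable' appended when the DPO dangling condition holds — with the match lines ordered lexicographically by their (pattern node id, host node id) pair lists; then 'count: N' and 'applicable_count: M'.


2 match(es); 2 pass the dangling check.
match: 0->4, 1->1, 2->2, 3->10 | applicable
match: 0->4, 1->1, 2->2, 3->12 | applicable
count: 2
applicable_count: 2


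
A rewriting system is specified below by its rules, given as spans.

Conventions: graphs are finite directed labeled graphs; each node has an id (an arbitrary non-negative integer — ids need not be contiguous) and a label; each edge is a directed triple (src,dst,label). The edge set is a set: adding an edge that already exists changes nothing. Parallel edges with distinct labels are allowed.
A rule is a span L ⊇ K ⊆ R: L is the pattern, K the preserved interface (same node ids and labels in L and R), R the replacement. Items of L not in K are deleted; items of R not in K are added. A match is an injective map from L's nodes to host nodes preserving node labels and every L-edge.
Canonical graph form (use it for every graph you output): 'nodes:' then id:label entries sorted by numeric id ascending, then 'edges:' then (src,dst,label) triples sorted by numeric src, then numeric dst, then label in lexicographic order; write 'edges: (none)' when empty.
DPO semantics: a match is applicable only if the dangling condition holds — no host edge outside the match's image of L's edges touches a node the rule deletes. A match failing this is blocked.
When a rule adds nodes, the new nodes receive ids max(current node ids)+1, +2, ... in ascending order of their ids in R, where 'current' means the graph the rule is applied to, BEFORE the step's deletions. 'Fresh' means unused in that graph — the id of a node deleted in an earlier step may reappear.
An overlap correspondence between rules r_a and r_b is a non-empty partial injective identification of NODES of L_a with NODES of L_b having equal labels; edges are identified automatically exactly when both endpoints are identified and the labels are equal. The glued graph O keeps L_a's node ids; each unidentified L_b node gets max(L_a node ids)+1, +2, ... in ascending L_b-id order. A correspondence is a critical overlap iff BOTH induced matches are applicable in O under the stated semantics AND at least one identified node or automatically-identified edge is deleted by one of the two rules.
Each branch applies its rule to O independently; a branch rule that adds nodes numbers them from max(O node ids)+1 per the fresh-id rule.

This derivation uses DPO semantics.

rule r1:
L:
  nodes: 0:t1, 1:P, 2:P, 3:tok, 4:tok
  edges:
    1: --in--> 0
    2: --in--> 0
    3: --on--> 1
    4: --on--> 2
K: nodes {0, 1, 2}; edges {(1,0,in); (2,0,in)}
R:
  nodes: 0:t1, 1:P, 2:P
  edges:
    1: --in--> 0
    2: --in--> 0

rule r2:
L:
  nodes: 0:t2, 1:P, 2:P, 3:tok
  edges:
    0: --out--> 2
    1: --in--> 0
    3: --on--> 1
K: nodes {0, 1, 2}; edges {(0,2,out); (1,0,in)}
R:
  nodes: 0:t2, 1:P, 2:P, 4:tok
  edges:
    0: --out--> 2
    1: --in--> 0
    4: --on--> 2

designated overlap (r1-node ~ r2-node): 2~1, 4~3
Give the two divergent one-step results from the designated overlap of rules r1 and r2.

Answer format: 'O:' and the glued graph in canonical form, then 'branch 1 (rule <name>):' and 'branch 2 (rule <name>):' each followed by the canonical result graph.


O:
nodes: 0:t1, 1:P, 2:P, 3:tok, 4:tok, 5:t2, 6:P
edges: (1,0,in); (2,0,in); (2,5,in); (3,1,on); (4,2,on); (5,6,out)
branch 1 (rule r1):
nodes: 0:t1, 1:P, 2:P, 5:t2, 6:P
edges: (1,0,in); (2,0,in); (2,5,in); (5,6,out)
branch 2 (rule r2):
nodes: 0:t1, 1:P, 2:P, 3:tok, 5:t2, 6:P, 7:tok
edges: (1,0,in); (2,0,in); (2,5,in); (3,1,on); (5,6,out); (7,6,on)


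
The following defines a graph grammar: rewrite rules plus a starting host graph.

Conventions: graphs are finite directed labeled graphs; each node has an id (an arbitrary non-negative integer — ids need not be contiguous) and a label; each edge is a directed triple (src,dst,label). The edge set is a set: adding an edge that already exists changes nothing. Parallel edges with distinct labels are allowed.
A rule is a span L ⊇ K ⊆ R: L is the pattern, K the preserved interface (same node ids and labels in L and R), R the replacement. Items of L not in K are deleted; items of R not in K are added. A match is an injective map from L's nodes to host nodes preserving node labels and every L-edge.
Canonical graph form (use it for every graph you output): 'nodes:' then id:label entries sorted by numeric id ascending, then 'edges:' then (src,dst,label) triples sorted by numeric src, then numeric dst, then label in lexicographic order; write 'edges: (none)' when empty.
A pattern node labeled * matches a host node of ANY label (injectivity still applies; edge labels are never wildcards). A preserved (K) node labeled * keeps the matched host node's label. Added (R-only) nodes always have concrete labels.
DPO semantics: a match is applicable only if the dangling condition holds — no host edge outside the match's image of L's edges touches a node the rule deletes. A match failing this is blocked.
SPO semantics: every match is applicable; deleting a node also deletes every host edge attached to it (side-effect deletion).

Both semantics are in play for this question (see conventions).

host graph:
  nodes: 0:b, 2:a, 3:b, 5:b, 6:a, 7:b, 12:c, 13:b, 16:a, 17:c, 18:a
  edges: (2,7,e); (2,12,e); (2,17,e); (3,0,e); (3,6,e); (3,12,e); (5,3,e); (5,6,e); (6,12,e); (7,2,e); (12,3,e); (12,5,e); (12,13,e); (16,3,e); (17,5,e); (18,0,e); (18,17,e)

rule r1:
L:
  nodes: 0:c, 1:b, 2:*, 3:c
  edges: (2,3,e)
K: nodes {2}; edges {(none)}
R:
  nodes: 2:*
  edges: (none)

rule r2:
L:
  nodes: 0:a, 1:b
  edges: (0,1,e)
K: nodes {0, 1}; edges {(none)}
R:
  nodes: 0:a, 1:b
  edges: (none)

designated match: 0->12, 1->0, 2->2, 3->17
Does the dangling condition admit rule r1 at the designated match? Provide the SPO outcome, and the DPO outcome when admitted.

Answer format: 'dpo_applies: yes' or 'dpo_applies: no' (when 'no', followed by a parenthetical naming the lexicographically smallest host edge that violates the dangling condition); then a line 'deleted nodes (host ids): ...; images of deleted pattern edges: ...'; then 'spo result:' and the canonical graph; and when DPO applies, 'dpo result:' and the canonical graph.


dpo_applies: no
(the rule deletes node 12, which keeps host edge (2,12,e) outside the match image — the dangling condition fails, DPO blocks; SPO proceeds and side-deletes such edges)
deleted nodes (host ids): 0, 12, 17; images of deleted pattern edges: (2,17,e)
spo result:
nodes: 2:a, 3:b, 5:b, 6:a, 7:b, 13:b, 16:a, 18:a
edges: (2,7,e); (3,6,e); (5,3,e); (5,6,e); (7,2,e); (16,3,e)
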